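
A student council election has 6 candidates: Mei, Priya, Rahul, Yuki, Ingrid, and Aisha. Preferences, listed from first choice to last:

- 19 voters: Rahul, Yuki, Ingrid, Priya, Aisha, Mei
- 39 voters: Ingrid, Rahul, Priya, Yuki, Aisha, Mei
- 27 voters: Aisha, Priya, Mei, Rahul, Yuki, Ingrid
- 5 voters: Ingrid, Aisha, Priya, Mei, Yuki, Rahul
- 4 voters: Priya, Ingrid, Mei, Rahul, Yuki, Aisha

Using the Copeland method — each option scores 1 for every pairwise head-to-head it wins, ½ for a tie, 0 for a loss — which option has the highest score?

Ingrid

Mei: loses to Priya, Rahul, Yuki, Ingrid, and Aisha → score 0.
Priya: beats Mei, Yuki, and Aisha; loses to Rahul and Ingrid → score 3.
Rahul: beats Mei, Priya, Yuki, and Aisha; loses to Ingrid → score 4.
Yuki: beats Mei and Aisha; loses to Priya, Rahul, and Ingrid → score 2.
Ingrid: beats Mei, Priya, Rahul, Yuki, and Aisha → score 5.
Aisha: beats Mei; loses to Priya, Rahul, Yuki, and Ingrid → score 1.
Ingrid has the best pairwise record.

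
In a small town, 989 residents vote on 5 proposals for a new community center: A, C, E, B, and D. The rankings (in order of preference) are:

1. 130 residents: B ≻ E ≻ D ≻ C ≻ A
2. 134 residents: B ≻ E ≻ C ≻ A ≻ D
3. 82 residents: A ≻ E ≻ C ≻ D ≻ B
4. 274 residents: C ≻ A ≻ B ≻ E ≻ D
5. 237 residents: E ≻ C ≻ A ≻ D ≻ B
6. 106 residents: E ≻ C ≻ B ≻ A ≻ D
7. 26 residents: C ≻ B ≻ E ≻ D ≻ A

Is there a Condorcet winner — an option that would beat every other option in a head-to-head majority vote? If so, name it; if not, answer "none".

none

Checking pairwise contests:
C beats A 907–82.
E beats C 689–300.
B beats E 564–425.
A beats B 593–396.
A beats D 833–156.
Every option loses at least one head-to-head, so there is no Condorcet winner.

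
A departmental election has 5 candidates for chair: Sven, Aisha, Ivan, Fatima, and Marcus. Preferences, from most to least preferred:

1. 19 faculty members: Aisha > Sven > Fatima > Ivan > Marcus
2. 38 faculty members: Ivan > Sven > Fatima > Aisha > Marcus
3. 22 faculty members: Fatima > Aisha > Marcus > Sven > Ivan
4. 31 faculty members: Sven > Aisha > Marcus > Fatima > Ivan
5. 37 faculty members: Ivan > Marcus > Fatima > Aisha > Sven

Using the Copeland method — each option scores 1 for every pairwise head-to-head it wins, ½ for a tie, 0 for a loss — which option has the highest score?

Ivan

Sven: beats Fatima and Marcus; loses to Aisha and Ivan → score 2.
Aisha: beats Sven and Marcus; loses to Ivan and Fatima → score 2.
Ivan: beats Sven, Aisha, Fatima, and Marcus → score 4.
Fatima: beats Aisha and Marcus; loses to Sven and Ivan → score 2.
Marcus: loses to Sven, Aisha, Ivan, and Fatima → score 0.
Ivan has the best pairwise record.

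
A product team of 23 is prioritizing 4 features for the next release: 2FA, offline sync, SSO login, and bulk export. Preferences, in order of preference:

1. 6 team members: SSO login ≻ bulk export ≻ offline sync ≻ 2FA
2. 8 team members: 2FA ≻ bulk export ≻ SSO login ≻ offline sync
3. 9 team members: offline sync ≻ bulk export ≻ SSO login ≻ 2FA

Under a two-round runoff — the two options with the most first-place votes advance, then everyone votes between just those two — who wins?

offline sync

Round 1 first-place votes: 2FA 8, offline sync 9, SSO login 6, bulk export 0.
offline sync and 2FA advance.
Runoff: offline sync is preferred to 2FA by 15 voters; 2FA by 8.
offline sync wins the runoff.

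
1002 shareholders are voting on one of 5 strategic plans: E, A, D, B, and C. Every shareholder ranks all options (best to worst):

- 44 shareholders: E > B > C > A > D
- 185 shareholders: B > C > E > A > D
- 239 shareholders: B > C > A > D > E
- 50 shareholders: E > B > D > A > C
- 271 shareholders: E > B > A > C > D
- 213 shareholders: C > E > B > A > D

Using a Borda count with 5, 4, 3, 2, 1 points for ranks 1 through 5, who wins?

E: 44·5 + 185·3 + 239·1 + 50·5 + 271·5 + 213·4 = 3471
A: 44·2 + 185·2 + 239·3 + 50·2 + 271·3 + 213·2 = 2514
D: 44·1 + 185·1 + 239·2 + 50·3 + 271·1 + 213·1 = 1341
B: 44·4 + 185·5 + 239·5 + 50·4 + 271·4 + 213·3 = 4219
C: 44·3 + 185·4 + 239·4 + 50·1 + 271·2 + 213·5 = 3485
B has the highest Borda score (4219).

B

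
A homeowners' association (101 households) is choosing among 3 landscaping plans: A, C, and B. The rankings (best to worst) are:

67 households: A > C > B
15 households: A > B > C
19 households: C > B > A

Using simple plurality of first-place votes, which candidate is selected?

First-place votes: A 82, C 19, B 0.
A has the most first-place votes.

A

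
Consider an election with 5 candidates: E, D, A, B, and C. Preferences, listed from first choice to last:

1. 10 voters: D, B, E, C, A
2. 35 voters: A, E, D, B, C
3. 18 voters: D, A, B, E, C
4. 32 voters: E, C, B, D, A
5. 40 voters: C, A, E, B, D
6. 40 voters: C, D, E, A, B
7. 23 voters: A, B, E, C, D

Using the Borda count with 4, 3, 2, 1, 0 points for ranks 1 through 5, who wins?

E

E: 10·2 + 35·3 + 18·1 + 32·4 + 40·2 + 40·2 + 23·2 = 477
D: 10·4 + 35·2 + 18·4 + 32·1 + 40·0 + 40·3 + 23·0 = 334
A: 10·0 + 35·4 + 18·3 + 32·0 + 40·3 + 40·1 + 23·4 = 446
B: 10·3 + 35·1 + 18·2 + 32·2 + 40·1 + 40·0 + 23·3 = 274
C: 10·1 + 35·0 + 18·0 + 32·3 + 40·4 + 40·4 + 23·1 = 449
E has the highest Borda score (477).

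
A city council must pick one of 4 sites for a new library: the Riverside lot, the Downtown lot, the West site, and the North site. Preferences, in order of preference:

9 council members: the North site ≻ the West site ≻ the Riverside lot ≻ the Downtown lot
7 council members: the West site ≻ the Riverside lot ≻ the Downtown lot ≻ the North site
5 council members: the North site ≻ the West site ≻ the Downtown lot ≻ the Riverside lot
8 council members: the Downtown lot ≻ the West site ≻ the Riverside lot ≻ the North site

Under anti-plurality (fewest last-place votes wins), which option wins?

Last-place votes: the Riverside lot 5, the Downtown lot 9, the West site 0, the North site 15.
the West site is ranked last by the fewest voters, so the West site wins.

the West site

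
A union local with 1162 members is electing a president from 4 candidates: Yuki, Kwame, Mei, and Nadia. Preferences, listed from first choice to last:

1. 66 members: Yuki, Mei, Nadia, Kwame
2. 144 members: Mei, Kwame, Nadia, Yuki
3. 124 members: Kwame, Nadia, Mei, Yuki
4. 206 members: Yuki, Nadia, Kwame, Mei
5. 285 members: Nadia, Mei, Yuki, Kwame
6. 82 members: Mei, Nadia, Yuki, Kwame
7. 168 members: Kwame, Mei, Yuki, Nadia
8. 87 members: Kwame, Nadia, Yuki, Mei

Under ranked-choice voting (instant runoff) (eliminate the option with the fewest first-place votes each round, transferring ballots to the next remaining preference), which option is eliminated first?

Mei

Round 1: Yuki 272, Kwame 379, Mei 226, Nadia 285. Eliminate Mei.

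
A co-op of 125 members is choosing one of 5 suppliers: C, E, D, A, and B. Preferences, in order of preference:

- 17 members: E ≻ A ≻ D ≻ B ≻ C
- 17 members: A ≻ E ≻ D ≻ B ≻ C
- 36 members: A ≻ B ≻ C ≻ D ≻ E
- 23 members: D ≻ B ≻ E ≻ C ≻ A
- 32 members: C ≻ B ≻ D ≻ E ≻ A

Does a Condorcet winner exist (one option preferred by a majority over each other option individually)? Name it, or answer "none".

none

Checking pairwise contests:
A beats C 70–55.
C beats E 68–57.
C beats D 68–57.
E beats A 72–53.
A beats B 70–55.
Every option loses at least one head-to-head, so there is no Condorcet winner.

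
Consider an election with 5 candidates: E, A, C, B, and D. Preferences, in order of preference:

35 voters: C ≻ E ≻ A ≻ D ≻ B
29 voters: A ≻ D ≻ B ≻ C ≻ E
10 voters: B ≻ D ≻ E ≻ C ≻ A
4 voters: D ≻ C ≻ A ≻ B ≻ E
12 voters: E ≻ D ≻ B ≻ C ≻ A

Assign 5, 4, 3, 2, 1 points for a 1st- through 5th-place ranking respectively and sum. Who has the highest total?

E: 35·4 + 29·1 + 10·3 + 4·1 + 12·5 = 263
A: 35·3 + 29·5 + 10·1 + 4·3 + 12·1 = 284
C: 35·5 + 29·2 + 10·2 + 4·4 + 12·2 = 293
B: 35·1 + 29·3 + 10·5 + 4·2 + 12·3 = 216
D: 35·2 + 29·4 + 10·4 + 4·5 + 12·4 = 294
D has the highest Borda score (294).

D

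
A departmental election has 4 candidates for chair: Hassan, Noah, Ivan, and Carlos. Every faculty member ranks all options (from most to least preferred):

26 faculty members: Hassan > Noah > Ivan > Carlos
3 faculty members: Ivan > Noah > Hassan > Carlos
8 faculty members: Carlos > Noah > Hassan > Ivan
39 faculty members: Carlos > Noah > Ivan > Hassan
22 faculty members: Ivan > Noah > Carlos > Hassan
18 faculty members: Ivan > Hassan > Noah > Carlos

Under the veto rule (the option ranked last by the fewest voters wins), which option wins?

Noah

Last-place votes: Hassan 61, Noah 0, Ivan 8, Carlos 47.
Noah is ranked last by the fewest voters, so Noah wins.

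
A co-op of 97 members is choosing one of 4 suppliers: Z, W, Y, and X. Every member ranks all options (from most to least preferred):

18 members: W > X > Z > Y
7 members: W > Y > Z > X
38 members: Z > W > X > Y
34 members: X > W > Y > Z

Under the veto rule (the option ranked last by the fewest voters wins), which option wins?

W

Last-place votes: Z 34, W 0, Y 56, X 7.
W is ranked last by the fewest voters, so W wins.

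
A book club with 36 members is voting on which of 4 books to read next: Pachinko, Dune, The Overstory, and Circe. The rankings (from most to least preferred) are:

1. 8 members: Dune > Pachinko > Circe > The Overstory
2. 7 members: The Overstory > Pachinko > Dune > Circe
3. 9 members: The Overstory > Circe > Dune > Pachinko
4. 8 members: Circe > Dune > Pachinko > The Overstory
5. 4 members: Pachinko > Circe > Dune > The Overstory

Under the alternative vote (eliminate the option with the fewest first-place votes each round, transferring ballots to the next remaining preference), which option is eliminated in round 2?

Dune

Round 1: Pachinko 4, Dune 8, The Overstory 16, Circe 8. Eliminate Pachinko.
Round 2: Dune 8, The Overstory 16, Circe 12. Eliminate Dune.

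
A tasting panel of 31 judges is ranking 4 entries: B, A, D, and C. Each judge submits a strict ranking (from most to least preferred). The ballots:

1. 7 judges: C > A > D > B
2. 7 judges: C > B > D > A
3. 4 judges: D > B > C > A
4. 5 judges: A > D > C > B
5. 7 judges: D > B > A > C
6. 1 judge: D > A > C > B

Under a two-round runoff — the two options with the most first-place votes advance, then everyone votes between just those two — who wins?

Round 1 first-place votes: B 0, A 5, D 12, C 14.
C and D advance.
Runoff: C is preferred to D by 14 voters; D by 17.
D wins the runoff.

D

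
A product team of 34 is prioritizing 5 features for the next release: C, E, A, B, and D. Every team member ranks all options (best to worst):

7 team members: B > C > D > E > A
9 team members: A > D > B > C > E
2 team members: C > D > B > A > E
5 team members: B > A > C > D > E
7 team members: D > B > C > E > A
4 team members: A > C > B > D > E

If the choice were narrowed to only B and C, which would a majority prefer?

Voters preferring B to C: 28; preferring C to B: 6.
B wins the head-to-head.

B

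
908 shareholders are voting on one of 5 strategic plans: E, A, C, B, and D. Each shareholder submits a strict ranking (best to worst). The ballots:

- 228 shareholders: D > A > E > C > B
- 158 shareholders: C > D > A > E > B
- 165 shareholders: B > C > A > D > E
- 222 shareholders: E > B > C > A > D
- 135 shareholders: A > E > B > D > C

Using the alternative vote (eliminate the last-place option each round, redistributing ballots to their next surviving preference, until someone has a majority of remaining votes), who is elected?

Round 1: E 222, A 135, C 158, B 165, D 228. Eliminate A.
Round 2: E 357, C 158, B 165, D 228. Eliminate C.
Round 3: E 357, B 165, D 386. Eliminate B.
Round 4: E 357, D 551. D has a majority.

D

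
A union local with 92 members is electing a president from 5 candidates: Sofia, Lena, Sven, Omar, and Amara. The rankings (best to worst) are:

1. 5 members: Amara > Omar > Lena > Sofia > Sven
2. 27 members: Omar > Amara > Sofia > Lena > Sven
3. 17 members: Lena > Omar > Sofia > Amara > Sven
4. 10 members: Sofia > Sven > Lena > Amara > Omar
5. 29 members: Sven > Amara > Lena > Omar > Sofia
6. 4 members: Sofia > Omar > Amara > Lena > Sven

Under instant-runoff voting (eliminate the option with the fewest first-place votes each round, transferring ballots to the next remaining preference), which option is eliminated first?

Round 1: Sofia 14, Lena 17, Sven 29, Omar 27, Amara 5. Eliminate Amara.

Amara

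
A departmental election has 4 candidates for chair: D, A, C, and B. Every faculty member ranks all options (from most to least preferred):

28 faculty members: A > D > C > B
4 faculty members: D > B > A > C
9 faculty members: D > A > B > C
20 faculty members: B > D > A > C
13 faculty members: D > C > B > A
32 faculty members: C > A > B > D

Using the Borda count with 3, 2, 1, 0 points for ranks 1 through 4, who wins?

A

D: 28·2 + 4·3 + 9·3 + 20·2 + 13·3 + 32·0 = 174
A: 28·3 + 4·1 + 9·2 + 20·1 + 13·0 + 32·2 = 190
C: 28·1 + 4·0 + 9·0 + 20·0 + 13·2 + 32·3 = 150
B: 28·0 + 4·2 + 9·1 + 20·3 + 13·1 + 32·1 = 122
A has the highest Borda score (190).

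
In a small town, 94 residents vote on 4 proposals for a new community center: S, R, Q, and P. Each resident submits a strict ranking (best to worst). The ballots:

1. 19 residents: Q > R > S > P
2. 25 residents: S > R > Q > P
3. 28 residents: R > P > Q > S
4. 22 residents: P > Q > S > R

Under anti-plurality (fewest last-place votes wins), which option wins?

Last-place votes: S 28, R 22, Q 0, P 44.
Q is ranked last by the fewest voters, so Q wins.

Q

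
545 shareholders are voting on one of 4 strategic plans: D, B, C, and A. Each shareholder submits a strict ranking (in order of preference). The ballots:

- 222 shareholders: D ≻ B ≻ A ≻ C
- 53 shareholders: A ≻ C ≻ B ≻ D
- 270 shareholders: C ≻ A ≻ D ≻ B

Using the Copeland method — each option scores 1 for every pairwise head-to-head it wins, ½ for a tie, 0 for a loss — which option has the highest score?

D: beats B; loses to C and A → score 1.
B: loses to D, C, and A → score 0.
C: beats D and B; loses to A → score 2.
A: beats D, B, and C → score 3.
A has the best pairwise record.

A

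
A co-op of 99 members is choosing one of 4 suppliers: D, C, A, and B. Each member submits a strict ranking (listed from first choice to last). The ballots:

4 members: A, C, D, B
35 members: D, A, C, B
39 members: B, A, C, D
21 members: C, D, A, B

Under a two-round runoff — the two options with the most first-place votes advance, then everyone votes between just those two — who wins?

D

Round 1 first-place votes: D 35, C 21, A 4, B 39.
B and D advance.
Runoff: B is preferred to D by 39 voters; D by 60.
D wins the runoff.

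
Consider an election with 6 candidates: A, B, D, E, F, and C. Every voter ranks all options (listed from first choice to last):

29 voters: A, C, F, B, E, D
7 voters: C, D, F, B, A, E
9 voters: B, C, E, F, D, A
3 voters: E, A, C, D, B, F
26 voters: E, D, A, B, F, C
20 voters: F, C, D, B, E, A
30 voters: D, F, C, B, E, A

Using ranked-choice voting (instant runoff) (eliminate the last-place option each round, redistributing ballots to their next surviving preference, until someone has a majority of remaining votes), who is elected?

E

Round 1: A 29, B 9, D 30, E 29, F 20, C 7. Eliminate C.
Round 2: A 29, B 9, D 37, E 29, F 20. Eliminate B.
Round 3: A 29, D 37, E 38, F 20. Eliminate F.
Round 4: A 29, D 57, E 38. Eliminate A.
Round 5: D 57, E 67. E has a majority.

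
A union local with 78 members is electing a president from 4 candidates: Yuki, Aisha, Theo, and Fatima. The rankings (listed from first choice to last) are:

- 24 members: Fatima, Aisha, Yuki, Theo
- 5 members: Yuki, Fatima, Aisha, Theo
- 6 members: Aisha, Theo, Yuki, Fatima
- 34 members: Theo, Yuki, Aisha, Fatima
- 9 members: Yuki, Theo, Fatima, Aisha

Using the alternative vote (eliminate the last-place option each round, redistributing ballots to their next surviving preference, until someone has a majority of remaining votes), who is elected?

Theo

Round 1: Yuki 14, Aisha 6, Theo 34, Fatima 24. Eliminate Aisha.
Round 2: Yuki 14, Theo 40, Fatima 24. Theo has a majority.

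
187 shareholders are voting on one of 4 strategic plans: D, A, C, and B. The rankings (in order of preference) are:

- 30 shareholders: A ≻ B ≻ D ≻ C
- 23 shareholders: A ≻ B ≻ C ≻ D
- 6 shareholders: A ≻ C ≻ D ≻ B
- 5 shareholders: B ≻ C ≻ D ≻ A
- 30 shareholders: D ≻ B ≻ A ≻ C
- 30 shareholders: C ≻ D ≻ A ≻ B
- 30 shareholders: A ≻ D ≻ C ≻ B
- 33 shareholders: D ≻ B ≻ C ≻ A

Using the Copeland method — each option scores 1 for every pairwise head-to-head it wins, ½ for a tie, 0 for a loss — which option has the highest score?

D

D: beats A, C, and B → score 3.
A: beats C and B; loses to D → score 2.
C: loses to D, A, and B → score 0.
B: beats C; loses to D and A → score 1.
D has the best pairwise record.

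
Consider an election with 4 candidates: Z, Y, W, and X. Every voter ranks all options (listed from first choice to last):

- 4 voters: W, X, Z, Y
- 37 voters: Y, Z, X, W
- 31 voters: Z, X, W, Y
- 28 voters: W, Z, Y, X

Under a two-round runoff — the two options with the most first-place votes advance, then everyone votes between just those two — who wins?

W

Round 1 first-place votes: Z 31, Y 37, W 32, X 0.
Y and W advance.
Runoff: Y is preferred to W by 37 voters; W by 63.
W wins the runoff.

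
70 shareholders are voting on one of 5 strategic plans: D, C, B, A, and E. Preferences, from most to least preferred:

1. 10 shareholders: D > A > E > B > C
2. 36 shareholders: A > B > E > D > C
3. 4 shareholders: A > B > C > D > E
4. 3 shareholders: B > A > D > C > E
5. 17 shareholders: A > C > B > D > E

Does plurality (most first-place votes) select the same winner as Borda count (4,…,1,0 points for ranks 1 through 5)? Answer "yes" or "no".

yes

Plurality — first-place votes: D 10, C 0, B 3, A 57, E 0. Winner: A.
Borda — scores: D 103, C 62, B 176, A 267, E 92. Winner: A.
The two methods agree.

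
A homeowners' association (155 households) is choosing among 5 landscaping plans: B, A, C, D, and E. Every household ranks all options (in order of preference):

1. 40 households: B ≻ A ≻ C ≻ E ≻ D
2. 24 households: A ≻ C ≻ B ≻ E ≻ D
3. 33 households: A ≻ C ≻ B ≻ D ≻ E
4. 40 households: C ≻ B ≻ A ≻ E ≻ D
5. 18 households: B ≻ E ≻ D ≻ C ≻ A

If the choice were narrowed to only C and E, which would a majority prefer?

Voters preferring C to E: 137; preferring E to C: 18.
C wins the head-to-head.

C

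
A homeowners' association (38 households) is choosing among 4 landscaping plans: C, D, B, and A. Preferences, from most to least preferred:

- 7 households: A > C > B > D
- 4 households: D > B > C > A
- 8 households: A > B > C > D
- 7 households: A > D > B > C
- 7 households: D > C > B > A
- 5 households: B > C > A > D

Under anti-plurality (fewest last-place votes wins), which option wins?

B

Last-place votes: C 7, D 20, B 0, A 11.
B is ranked last by the fewest voters, so B wins.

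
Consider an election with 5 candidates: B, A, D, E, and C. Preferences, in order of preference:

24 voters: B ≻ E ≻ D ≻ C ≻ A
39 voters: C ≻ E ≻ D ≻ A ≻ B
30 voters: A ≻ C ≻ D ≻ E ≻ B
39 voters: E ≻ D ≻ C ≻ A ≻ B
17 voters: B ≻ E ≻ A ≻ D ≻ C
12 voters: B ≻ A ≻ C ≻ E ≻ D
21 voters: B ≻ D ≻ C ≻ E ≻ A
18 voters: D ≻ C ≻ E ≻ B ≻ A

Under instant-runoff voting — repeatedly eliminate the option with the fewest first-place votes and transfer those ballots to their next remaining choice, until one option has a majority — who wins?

Round 1: B 74, A 30, D 18, E 39, C 39. Eliminate D.
Round 2: B 74, A 30, E 39, C 57. Eliminate A.
Round 3: B 74, E 39, C 87. Eliminate E.
Round 4: B 74, C 126. C has a majority.

C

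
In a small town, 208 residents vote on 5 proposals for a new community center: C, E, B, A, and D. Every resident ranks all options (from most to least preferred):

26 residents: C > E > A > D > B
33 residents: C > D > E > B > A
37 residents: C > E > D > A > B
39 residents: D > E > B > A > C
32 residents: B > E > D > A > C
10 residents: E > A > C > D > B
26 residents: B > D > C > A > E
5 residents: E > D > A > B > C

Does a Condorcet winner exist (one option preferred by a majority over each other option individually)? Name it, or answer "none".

C vs E: 122–86 for C.
C vs B: 106–102 for C.
C vs A: 122–86 for C.
C vs D: 106–102 for C.
C beats every other option head-to-head.

C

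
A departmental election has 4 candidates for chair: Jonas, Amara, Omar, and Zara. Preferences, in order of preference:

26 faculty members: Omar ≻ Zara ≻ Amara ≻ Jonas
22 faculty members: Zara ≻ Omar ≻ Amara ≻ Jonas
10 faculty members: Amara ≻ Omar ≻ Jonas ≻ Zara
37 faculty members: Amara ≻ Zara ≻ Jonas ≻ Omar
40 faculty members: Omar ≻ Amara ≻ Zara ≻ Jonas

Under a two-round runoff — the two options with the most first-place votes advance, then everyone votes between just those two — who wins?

Omar

Round 1 first-place votes: Jonas 0, Amara 47, Omar 66, Zara 22.
Omar and Amara advance.
Runoff: Omar is preferred to Amara by 88 voters; Amara by 47.
Omar wins the runoff.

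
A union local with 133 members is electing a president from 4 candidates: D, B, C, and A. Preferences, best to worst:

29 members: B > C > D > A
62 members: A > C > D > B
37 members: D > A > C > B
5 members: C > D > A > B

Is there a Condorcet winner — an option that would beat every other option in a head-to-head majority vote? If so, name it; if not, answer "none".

Checking pairwise contests:
C beats D 96–37.
D beats B 104–29.
A beats C 99–34.
D beats A 71–62.
Every option loses at least one head-to-head, so there is no Condorcet winner.

none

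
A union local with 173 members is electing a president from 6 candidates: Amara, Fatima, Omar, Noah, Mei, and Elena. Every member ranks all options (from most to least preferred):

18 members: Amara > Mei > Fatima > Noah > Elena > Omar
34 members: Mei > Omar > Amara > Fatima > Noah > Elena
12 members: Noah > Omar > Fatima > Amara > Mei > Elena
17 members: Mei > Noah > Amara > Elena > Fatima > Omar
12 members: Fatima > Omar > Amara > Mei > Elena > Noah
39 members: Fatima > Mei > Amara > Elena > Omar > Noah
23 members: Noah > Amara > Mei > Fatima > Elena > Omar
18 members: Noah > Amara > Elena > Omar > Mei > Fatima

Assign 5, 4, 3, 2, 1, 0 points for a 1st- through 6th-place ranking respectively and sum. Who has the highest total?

Amara: 18·5 + 34·3 + 12·2 + 17·3 + 12·3 + 39·3 + 23·4 + 18·4 = 584
Fatima: 18·3 + 34·2 + 12·3 + 17·1 + 12·5 + 39·5 + 23·2 + 18·0 = 476
Omar: 18·0 + 34·4 + 12·4 + 17·0 + 12·4 + 39·1 + 23·0 + 18·2 = 307
Noah: 18·2 + 34·1 + 12·5 + 17·4 + 12·0 + 39·0 + 23·5 + 18·5 = 403
Mei: 18·4 + 34·5 + 12·1 + 17·5 + 12·2 + 39·4 + 23·3 + 18·1 = 606
Elena: 18·1 + 34·0 + 12·0 + 17·2 + 12·1 + 39·2 + 23·1 + 18·3 = 219
Mei has the highest Borda score (606).

Mei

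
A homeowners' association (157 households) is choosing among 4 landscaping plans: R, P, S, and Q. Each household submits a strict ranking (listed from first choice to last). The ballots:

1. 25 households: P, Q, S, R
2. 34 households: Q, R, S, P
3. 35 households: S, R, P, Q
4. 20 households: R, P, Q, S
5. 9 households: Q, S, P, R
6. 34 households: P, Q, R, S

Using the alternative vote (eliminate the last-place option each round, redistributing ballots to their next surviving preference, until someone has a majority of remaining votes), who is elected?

P

Round 1: R 20, P 59, S 35, Q 43. Eliminate R.
Round 2: P 79, S 35, Q 43. P has a majority.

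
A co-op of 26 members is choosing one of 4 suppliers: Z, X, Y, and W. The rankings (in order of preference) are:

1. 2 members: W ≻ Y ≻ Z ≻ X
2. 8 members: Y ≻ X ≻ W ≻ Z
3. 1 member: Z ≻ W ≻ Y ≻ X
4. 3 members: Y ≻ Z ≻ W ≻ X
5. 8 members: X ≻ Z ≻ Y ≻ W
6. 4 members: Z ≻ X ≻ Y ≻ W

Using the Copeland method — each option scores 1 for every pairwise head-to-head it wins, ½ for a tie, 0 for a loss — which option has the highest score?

Z: beats W; ties Y; loses to X → score 1.5.
X: beats Z and W; loses to Y → score 2.
Y: beats X and W; ties Z → score 2.5.
W: loses to Z, X, and Y → score 0.
Y has the best pairwise record.

Y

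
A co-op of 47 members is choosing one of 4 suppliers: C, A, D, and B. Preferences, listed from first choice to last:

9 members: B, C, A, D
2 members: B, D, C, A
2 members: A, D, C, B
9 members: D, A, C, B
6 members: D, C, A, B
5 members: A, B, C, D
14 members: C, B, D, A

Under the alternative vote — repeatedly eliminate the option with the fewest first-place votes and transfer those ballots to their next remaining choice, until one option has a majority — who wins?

B

Round 1: C 14, A 7, D 15, B 11. Eliminate A.
Round 2: C 14, D 17, B 16. Eliminate C.
Round 3: D 17, B 30. B has a majority.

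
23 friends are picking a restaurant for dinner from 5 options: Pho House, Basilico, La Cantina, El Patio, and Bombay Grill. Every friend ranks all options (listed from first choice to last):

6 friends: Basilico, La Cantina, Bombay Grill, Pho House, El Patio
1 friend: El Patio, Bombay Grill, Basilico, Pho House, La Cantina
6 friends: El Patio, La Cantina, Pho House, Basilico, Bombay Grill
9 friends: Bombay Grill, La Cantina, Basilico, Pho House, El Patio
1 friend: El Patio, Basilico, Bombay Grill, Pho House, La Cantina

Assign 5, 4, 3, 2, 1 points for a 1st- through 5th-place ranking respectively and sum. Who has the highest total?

Pho House: 6·2 + 1·2 + 6·3 + 9·2 + 1·2 = 52
Basilico: 6·5 + 1·3 + 6·2 + 9·3 + 1·4 = 76
La Cantina: 6·4 + 1·1 + 6·4 + 9·4 + 1·1 = 86
El Patio: 6·1 + 1·5 + 6·5 + 9·1 + 1·5 = 55
Bombay Grill: 6·3 + 1·4 + 6·1 + 9·5 + 1·3 = 76
La Cantina has the highest Borda score (86).

La Cantina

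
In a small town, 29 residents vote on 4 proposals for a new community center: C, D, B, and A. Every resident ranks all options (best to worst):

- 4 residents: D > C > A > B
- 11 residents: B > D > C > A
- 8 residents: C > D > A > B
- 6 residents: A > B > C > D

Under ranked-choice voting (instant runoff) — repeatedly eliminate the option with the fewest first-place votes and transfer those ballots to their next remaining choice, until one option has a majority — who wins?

Round 1: C 8, D 4, B 11, A 6. Eliminate D.
Round 2: C 12, B 11, A 6. Eliminate A.
Round 3: C 12, B 17. B has a majority.

B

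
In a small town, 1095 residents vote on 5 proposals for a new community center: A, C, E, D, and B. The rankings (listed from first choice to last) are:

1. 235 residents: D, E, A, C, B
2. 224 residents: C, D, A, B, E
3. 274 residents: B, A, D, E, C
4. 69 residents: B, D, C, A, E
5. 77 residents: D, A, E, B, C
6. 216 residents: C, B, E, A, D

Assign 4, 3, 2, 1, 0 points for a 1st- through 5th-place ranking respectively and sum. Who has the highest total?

D

A: 235·2 + 224·2 + 274·3 + 69·1 + 77·3 + 216·1 = 2256
C: 235·1 + 224·4 + 274·0 + 69·2 + 77·0 + 216·4 = 2133
E: 235·3 + 224·0 + 274·1 + 69·0 + 77·2 + 216·2 = 1565
D: 235·4 + 224·3 + 274·2 + 69·3 + 77·4 + 216·0 = 2675
B: 235·0 + 224·1 + 274·4 + 69·4 + 77·1 + 216·3 = 2321
D has the highest Borda score (2675).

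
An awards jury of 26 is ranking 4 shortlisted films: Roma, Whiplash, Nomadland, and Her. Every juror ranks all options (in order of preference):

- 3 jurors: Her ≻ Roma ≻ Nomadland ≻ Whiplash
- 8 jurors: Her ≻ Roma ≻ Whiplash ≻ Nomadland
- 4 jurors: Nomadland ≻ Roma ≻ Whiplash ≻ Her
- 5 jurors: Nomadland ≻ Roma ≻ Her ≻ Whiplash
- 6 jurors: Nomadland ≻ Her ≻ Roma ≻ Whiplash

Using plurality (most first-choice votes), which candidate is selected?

First-place votes: Roma 0, Whiplash 0, Nomadland 15, Her 11.
Nomadland has the most first-place votes.

Nomadland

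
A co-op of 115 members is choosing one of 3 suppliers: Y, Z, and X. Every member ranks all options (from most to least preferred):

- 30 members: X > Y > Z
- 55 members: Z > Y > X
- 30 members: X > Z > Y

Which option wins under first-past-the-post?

X

First-place votes: Y 0, Z 55, X 60.
X has the most first-place votes.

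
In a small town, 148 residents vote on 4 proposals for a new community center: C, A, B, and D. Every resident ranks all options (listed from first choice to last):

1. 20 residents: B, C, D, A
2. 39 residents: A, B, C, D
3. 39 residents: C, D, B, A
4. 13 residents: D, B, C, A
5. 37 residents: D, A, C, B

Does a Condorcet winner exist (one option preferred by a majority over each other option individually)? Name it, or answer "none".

none

Checking pairwise contests:
A beats C 76–72.
D beats A 109–39.
C beats B 76–72.
C beats D 98–50.
Every option loses at least one head-to-head, so there is no Condorcet winner.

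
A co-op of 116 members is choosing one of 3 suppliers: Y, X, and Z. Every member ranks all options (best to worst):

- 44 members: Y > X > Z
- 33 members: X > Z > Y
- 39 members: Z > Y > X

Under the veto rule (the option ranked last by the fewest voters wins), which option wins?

Last-place votes: Y 33, X 39, Z 44.
Y is ranked last by the fewest voters, so Y wins.

Y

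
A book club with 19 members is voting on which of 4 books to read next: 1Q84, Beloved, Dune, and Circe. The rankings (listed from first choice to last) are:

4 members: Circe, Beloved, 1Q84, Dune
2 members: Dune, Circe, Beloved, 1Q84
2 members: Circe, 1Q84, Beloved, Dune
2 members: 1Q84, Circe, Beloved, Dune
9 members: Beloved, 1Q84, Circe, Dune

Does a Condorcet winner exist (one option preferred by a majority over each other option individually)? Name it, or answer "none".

Checking pairwise contests:
Beloved beats 1Q84 15–4.
Circe beats Beloved 10–9.
1Q84 beats Dune 17–2.
1Q84 beats Circe 11–8.
Every option loses at least one head-to-head, so there is no Condorcet winner.

none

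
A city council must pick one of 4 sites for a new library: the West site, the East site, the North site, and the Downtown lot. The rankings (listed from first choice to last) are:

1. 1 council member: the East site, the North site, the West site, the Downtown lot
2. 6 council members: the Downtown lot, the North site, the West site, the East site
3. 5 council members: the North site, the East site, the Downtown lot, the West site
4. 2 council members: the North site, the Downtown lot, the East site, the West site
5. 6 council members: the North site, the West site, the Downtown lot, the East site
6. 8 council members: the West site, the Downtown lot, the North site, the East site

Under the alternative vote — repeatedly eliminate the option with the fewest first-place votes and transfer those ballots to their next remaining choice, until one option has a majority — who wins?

the North site

Round 1: the West site 8, the East site 1, the North site 13, the Downtown lot 6. Eliminate the East site.
Round 2: the West site 8, the North site 14, the Downtown lot 6. Eliminate the Downtown lot.
Round 3: the West site 8, the North site 20. The North site has a majority.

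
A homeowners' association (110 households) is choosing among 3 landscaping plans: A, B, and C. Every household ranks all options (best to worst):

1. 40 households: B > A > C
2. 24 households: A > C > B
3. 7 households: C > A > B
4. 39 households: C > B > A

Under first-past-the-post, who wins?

C

First-place votes: A 24, B 40, C 46.
C has the most first-place votes.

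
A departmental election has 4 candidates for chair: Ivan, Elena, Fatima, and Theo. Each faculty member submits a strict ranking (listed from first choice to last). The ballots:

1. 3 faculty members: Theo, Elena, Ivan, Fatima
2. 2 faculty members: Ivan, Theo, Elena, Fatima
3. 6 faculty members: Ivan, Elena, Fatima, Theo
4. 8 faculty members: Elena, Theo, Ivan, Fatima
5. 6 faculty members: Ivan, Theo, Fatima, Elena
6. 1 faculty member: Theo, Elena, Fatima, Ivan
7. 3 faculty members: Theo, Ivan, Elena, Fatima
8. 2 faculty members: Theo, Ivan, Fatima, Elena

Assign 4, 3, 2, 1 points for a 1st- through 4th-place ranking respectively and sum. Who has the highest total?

Ivan

Ivan: 3·2 + 2·4 + 6·4 + 8·2 + 6·4 + 1·1 + 3·3 + 2·3 = 94
Elena: 3·3 + 2·2 + 6·3 + 8·4 + 6·1 + 1·3 + 3·2 + 2·1 = 80
Fatima: 3·1 + 2·1 + 6·2 + 8·1 + 6·2 + 1·2 + 3·1 + 2·2 = 46
Theo: 3·4 + 2·3 + 6·1 + 8·3 + 6·3 + 1·4 + 3·4 + 2·4 = 90
Ivan has the highest Borda score (94).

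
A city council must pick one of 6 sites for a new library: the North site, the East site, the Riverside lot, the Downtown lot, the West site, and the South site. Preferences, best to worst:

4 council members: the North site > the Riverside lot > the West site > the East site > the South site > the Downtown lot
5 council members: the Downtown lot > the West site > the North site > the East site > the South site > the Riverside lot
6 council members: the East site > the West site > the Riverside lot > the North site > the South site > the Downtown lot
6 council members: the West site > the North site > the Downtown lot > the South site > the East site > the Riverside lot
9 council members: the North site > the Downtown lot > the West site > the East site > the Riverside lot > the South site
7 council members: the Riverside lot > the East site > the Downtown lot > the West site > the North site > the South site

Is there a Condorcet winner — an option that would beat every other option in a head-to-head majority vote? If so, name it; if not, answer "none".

Checking pairwise contests:
the West site beats the North site 24–13.
the North site beats the East site 24–13.
the North site beats the Riverside lot 24–13.
the North site beats the Downtown lot 25–12.
the Downtown lot beats the West site 21–16.
the North site beats the South site 37–0.
Every option loses at least one head-to-head, so there is no Condorcet winner.

none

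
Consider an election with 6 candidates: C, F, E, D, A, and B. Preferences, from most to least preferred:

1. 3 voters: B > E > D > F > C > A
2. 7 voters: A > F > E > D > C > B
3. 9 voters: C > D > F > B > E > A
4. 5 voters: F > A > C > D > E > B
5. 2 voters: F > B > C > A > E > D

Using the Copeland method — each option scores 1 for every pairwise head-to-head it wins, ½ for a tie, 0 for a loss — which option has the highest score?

C: beats E, D, A, and B; loses to F → score 4.
F: beats C, E, D, A, and B → score 5.
E: loses to C, F, D, A, and B → score 0.
D: beats E and B; loses to C, F, and A → score 2.
A: beats E and D; loses to C, F, and B → score 2.
B: beats E and A; loses to C, F, and D → score 2.
F has the best pairwise record.

F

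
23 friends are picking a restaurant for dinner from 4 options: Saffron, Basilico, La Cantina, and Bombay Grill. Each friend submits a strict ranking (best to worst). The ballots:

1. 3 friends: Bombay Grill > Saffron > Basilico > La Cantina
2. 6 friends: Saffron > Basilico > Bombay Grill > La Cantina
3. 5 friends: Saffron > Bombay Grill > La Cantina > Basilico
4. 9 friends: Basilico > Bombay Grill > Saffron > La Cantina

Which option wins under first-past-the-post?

First-place votes: Saffron 11, Basilico 9, La Cantina 0, Bombay Grill 3.
Saffron has the most first-place votes.

Saffron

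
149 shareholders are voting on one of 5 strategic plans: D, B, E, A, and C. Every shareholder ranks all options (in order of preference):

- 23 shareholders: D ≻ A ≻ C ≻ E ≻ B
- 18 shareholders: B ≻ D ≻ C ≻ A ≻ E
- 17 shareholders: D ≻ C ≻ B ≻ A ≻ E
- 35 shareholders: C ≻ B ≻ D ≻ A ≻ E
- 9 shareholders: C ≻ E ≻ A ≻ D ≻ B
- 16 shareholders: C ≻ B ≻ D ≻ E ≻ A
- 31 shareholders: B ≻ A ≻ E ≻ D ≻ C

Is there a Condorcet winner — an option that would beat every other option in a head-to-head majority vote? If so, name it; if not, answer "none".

Checking pairwise contests:
B beats D 100–49.
C beats B 100–49.
D beats E 109–40.
D beats A 109–40.
D beats C 89–60.
Every option loses at least one head-to-head, so there is no Condorcet winner.

none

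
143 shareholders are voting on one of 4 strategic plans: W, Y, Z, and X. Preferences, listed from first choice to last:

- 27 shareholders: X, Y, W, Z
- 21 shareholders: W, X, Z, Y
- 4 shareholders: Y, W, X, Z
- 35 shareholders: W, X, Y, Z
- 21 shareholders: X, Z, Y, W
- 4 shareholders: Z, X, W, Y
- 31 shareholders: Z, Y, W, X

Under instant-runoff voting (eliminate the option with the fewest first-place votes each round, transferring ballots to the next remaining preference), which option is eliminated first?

Y

Round 1: W 56, Y 4, Z 35, X 48. Eliminate Y.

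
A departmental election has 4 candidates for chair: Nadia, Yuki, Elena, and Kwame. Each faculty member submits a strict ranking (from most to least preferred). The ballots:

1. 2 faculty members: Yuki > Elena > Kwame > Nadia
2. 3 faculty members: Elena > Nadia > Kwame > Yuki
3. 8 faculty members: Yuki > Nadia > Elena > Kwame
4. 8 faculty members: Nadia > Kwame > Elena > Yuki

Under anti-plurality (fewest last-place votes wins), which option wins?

Last-place votes: Nadia 2, Yuki 11, Elena 0, Kwame 8.
Elena is ranked last by the fewest voters, so Elena wins.

Elena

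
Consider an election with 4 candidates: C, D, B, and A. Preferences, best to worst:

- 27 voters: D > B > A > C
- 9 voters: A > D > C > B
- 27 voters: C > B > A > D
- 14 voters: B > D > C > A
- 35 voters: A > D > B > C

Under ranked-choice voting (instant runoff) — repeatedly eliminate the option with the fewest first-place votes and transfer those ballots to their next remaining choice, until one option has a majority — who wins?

Round 1: C 27, D 27, B 14, A 44. Eliminate B.
Round 2: C 27, D 41, A 44. Eliminate C.
Round 3: D 41, A 71. A has a majority.

A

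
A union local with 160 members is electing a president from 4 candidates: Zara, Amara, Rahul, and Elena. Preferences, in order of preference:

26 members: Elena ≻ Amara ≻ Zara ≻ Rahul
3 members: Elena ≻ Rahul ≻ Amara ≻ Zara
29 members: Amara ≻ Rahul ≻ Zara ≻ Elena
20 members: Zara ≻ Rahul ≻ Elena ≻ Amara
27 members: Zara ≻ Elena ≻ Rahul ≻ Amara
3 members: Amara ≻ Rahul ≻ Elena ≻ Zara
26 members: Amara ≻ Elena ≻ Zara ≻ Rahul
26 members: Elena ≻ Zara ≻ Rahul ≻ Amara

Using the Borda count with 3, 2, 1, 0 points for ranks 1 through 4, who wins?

Zara: 26·1 + 3·0 + 29·1 + 20·3 + 27·3 + 3·0 + 26·1 + 26·2 = 274
Amara: 26·2 + 3·1 + 29·3 + 20·0 + 27·0 + 3·3 + 26·3 + 26·0 = 229
Rahul: 26·0 + 3·2 + 29·2 + 20·2 + 27·1 + 3·2 + 26·0 + 26·1 = 163
Elena: 26·3 + 3·3 + 29·0 + 20·1 + 27·2 + 3·1 + 26·2 + 26·3 = 294
Elena has the highest Borda score (294).

Elena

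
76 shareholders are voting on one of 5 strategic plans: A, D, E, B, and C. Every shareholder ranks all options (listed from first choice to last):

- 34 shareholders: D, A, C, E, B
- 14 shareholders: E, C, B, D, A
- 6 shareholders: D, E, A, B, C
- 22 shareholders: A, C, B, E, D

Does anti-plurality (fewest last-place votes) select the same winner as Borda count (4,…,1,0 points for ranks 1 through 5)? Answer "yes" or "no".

no

Anti-plurality — last-place votes: A 14, D 22, E 0, B 34, C 6. Winner: E.
Borda — scores: A 202, D 174, E 130, B 78, C 176. Winner: A.
The two methods disagree.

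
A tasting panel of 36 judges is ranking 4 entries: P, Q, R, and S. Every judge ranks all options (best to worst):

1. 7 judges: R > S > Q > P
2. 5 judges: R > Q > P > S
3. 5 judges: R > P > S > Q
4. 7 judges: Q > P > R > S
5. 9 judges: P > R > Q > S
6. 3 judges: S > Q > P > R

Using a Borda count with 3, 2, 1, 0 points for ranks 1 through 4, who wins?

R

P: 7·0 + 5·1 + 5·2 + 7·2 + 9·3 + 3·1 = 59
Q: 7·1 + 5·2 + 5·0 + 7·3 + 9·1 + 3·2 = 53
R: 7·3 + 5·3 + 5·3 + 7·1 + 9·2 + 3·0 = 76
S: 7·2 + 5·0 + 5·1 + 7·0 + 9·0 + 3·3 = 28
R has the highest Borda score (76).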